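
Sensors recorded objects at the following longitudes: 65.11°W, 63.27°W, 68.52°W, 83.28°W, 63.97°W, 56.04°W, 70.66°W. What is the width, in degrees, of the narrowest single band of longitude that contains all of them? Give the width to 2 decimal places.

Sort the longitudes: -83.28°, -70.66°, -68.52°, -65.11°, -63.97°, -63.27°, -56.04°.
Eastward gaps between consecutive values (wrapping around): 12.62°, 2.14°, 3.41°, 1.14°, 0.70°, 7.23°, 332.76°.
Largest gap = 332.76° ⇒ minimal covering band is its complement: 360° − 332.76° = 27.24°.
Band runs from -83.28° eastward to -56.04°.

27.24°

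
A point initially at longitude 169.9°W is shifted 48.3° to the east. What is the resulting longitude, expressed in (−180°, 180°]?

121.6°W

Start at -169.9°; shift +48.3° → -121.6°.
-121.6° already lies in (−180°, 180°].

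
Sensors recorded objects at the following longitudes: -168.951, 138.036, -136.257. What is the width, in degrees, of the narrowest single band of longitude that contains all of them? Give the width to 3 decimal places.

Sort the longitudes: -168.951°, -136.257°, +138.036°.
Eastward gaps between consecutive values (wrapping around): 32.694°, 274.293°, 53.013°.
Largest gap = 274.293° ⇒ minimal covering band is its complement: 360° − 274.293° = 85.707°.
Band runs from +138.036° eastward to -136.257°, crossing the antimeridian.

85.707°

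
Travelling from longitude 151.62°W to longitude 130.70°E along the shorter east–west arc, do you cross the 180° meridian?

Naïve |130.70 − -151.62| = 282.32° > 180°, so the shorter arc goes the other way round — across 180°.
Signed shortest Δλ = ((130.70 − -151.62 + 180) mod 360) − 180 = -77.68°.
Going west by 77.68° from -151.62° passes through 180° before reaching +130.70°.

Yes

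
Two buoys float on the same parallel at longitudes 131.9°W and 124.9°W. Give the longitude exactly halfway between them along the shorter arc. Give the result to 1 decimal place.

Signed shortest Δλ from -131.9° to -124.9° is +7.0°.
Midpoint longitude = -131.9° + (+7.0°)/2 = -131.9° + 3.5° = -128.4°.

128.4°W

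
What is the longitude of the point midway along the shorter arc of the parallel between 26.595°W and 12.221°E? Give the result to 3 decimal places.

7.187°W

Signed shortest Δλ from -26.595° to +12.221° is +38.816°.
Midpoint longitude = -26.595° + (+38.816°)/2 = -26.595° + 19.408° = -7.187°.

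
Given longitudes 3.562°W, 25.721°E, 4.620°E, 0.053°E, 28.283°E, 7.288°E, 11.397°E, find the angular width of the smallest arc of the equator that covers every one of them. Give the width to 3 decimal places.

31.845°

Sort the longitudes: -3.562°, +0.053°, +4.620°, +7.288°, +11.397°, +25.721°, +28.283°.
Eastward gaps between consecutive values (wrapping around): 3.615°, 4.567°, 2.668°, 4.109°, 14.324°, 2.562°, 328.155°.
Largest gap = 328.155° ⇒ minimal covering band is its complement: 360° − 328.155° = 31.845°.
Band runs from -3.562° eastward to +28.283°.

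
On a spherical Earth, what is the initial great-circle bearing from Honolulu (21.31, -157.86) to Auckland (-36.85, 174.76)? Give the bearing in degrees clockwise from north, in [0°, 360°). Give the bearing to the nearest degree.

Δλ = 174.76 − -157.86 = 332.62°; wrapped into (−180°, 180°]: -27.38°.
θ = atan2( sin Δλ · cos φ₂ , cos φ₁ · sin φ₂ − sin φ₁ · cos φ₂ · cos Δλ )
  = atan2(-0.36801, -0.81695) = -155.750° → normalised to [0°, 360°): 204.250°.

204°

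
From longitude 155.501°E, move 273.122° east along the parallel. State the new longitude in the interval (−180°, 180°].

Start at +155.501°; shift +273.122° → +428.623°.
+428.623° lies outside (−180°, 180°]; subtract 360° → +68.623°.

68.623°E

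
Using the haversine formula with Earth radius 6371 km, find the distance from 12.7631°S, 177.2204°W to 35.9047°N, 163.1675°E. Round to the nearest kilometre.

5791 km

Δλ = 163.1675 − -177.2204 = 340.3879°; wrapped into (−180°, 180°]: -19.6121°.
Δφ = 35.9047 − -12.7631 = 48.6678°.
a = sin²(Δφ/2) + cos φ₁ · cos φ₂ · sin²(Δλ/2) = 0.192703.
c = 2·atan2(√a, √(1−a)) = 0.90892 rad → d = 6371·c ≈ 5790.76 km.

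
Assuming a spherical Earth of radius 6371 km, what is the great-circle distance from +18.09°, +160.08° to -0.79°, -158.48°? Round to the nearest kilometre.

Δλ = -158.48 − 160.08 = -318.56°; wrapped into (−180°, 180°]: 41.44°.
Δφ = -0.79 − 18.09 = -18.88°.
a = sin²(Δφ/2) + cos φ₁ · cos φ₂ · sin²(Δλ/2) = 0.145877.
c = 2·atan2(√a, √(1−a)) = 0.78379 rad → d = 6371·c ≈ 4993.51 km.

4994 km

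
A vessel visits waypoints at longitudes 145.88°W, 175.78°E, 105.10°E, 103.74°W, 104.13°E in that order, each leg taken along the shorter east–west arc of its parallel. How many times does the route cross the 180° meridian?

Leg 1: -145.88° → +175.78°, shortest Δλ = -38.34° (west) — crosses 180°.
Leg 2: +175.78° → +105.10°, shortest Δλ = -70.68° (west) — does not cross 180°.
Leg 3: +105.10° → -103.74°, shortest Δλ = 151.16° (east) — crosses 180°.
Leg 4: -103.74° → +104.13°, shortest Δλ = -152.13° (west) — crosses 180°.
Total crossings: 3.

3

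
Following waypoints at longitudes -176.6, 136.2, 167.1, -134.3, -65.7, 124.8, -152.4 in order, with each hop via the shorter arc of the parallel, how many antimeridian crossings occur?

Leg 1: -176.6° → +136.2°, shortest Δλ = -47.2° (west) — crosses 180°.
Leg 2: +136.2° → +167.1°, shortest Δλ = 30.9° (east) — does not cross 180°.
Leg 3: +167.1° → -134.3°, shortest Δλ = 58.6° (east) — crosses 180°.
Leg 4: -134.3° → -65.7°, shortest Δλ = 68.6° (east) — does not cross 180°.
Leg 5: -65.7° → +124.8°, shortest Δλ = -169.5° (west) — crosses 180°.
Leg 6: +124.8° → -152.4°, shortest Δλ = 82.8° (east) — crosses 180°.
Total crossings: 4.

4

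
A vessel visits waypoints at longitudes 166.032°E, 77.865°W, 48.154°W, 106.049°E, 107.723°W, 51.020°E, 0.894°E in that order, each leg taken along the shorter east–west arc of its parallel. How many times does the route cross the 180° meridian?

2

Leg 1: +166.032° → -77.865°, shortest Δλ = 116.103° (east) — crosses 180°.
Leg 2: -77.865° → -48.154°, shortest Δλ = 29.711° (east) — does not cross 180°.
Leg 3: -48.154° → +106.049°, shortest Δλ = 154.203° (east) — does not cross 180°.
Leg 4: +106.049° → -107.723°, shortest Δλ = 146.228° (east) — crosses 180°.
Leg 5: -107.723° → +51.020°, shortest Δλ = 158.743° (east) — does not cross 180°.
Leg 6: +51.020° → +0.894°, shortest Δλ = -50.126° (west) — does not cross 180°.
Total crossings: 2.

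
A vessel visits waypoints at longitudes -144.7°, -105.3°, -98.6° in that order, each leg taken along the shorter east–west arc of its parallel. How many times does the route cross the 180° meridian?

Leg 1: -144.7° → -105.3°, shortest Δλ = 39.4° (east) — does not cross 180°.
Leg 2: -105.3° → -98.6°, shortest Δλ = 6.7° (east) — does not cross 180°.
Total crossings: 0.

0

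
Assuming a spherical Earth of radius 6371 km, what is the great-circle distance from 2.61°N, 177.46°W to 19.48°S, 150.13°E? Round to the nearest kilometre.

4309 km

Δλ = 150.13 − -177.46 = 327.59°; wrapped into (−180°, 180°]: -32.41°.
Δφ = -19.48 − 2.61 = -22.09°.
a = sin²(Δφ/2) + cos φ₁ · cos φ₂ · sin²(Δλ/2) = 0.110051.
c = 2·atan2(√a, √(1−a)) = 0.67629 rad → d = 6371·c ≈ 4308.67 km.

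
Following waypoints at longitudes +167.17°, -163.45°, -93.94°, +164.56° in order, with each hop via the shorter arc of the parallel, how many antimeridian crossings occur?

Leg 1: +167.17° → -163.45°, shortest Δλ = 29.38° (east) — crosses 180°.
Leg 2: -163.45° → -93.94°, shortest Δλ = 69.51° (east) — does not cross 180°.
Leg 3: -93.94° → +164.56°, shortest Δλ = -101.5° (west) — crosses 180°.
Total crossings: 2.

2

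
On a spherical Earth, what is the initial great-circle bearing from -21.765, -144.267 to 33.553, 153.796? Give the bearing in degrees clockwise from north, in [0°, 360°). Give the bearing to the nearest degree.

312°

Δλ = 153.796 − -144.267 = 298.063°; wrapped into (−180°, 180°]: -61.937°.
θ = atan2( sin Δλ · cos φ₂ , cos φ₁ · sin φ₂ − sin φ₁ · cos φ₂ · cos Δλ )
  = atan2(-0.73540, 0.65868) = -48.150° → normalised to [0°, 360°): 311.850°.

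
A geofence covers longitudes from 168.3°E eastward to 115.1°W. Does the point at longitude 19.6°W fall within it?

No

Band width going east from +168.3° to -115.1°: ((-115.1 − 168.3) mod 360) = 76.6°.
Offset of -19.6° east of the west edge: ((-19.6 − 168.3) mod 360) = 172.1°.
172.1° > 76.6° ⇒ outside.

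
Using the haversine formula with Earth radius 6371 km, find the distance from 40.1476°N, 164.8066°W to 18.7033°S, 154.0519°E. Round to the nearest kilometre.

7808 km

Δλ = 154.0519 − -164.8066 = 318.8585°; wrapped into (−180°, 180°]: -41.1415°.
Δφ = -18.7033 − 40.1476 = -58.8509°.
a = sin²(Δφ/2) + cos φ₁ · cos φ₂ · sin²(Δλ/2) = 0.330752.
c = 2·atan2(√a, √(1−a)) = 1.22548 rad → d = 6371·c ≈ 7807.52 km.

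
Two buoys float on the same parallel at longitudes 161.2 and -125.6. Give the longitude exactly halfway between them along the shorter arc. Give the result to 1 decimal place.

-162.2°

Signed shortest Δλ from +161.2° to -125.6° is +73.2°.
Midpoint longitude = +161.2° + (+73.2°)/2 = +161.2° + 36.6° = +197.8°.
Normalise into (−180°, 180°]: -162.2°.
(The naïve average (+161.2 + -125.6)/2 = 17.8° is on the wrong side of the globe.)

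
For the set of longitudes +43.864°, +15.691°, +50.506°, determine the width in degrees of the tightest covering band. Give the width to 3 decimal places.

34.815°

Sort the longitudes: +15.691°, +43.864°, +50.506°.
Eastward gaps between consecutive values (wrapping around): 28.173°, 6.642°, 325.185°.
Largest gap = 325.185° ⇒ minimal covering band is its complement: 360° − 325.185° = 34.815°.
Band runs from +15.691° eastward to +50.506°.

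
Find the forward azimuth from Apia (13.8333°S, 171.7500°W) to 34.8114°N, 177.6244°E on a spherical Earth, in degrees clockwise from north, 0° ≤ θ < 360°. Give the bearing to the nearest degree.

Δλ = 177.6244 − -171.7500 = 349.3744°; wrapped into (−180°, 180°]: -10.6256°.
θ = atan2( sin Δλ · cos φ₂ , cos φ₁ · sin φ₂ − sin φ₁ · cos φ₂ · cos Δλ )
  = atan2(-0.15139, 0.74726) = -11.453° → normalised to [0°, 360°): 348.547°.

349°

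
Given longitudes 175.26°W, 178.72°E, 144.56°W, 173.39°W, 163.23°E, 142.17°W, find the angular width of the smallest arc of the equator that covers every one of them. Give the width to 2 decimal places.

Sort the longitudes: -175.26°, -173.39°, -144.56°, -142.17°, +163.23°, +178.72°.
Eastward gaps between consecutive values (wrapping around): 1.87°, 28.83°, 2.39°, 305.40°, 15.49°, 6.02°.
Largest gap = 305.40° ⇒ minimal covering band is its complement: 360° − 305.40° = 54.60°.
Band runs from +163.23° eastward to -142.17°, crossing the antimeridian.

54.60°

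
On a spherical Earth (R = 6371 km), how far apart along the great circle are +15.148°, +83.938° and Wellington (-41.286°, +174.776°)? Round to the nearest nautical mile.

Δλ = 174.776 − 83.938 = 90.838°.
Δφ = -41.286 − 15.148 = -56.434°.
a = sin²(Δφ/2) + cos φ₁ · cos φ₂ · sin²(Δλ/2) = 0.591514.
c = 2·atan2(√a, √(1−a)) = 1.75486 rad → d = 6371·c ≈ 11180.22 km ≈ 6036.84 nmi.

6037 nmi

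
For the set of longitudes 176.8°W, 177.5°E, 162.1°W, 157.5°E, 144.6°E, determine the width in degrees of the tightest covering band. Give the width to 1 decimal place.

Sort the longitudes: -176.8°, -162.1°, +144.6°, +157.5°, +177.5°.
Eastward gaps between consecutive values (wrapping around): 14.7°, 306.7°, 12.9°, 20.0°, 5.7°.
Largest gap = 306.7° ⇒ minimal covering band is its complement: 360° − 306.7° = 53.3°.
Band runs from +144.6° eastward to -162.1°, crossing the antimeridian.

53.3°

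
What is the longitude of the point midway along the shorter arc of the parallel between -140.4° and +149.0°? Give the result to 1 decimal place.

-175.7°

Signed shortest Δλ from -140.4° to +149.0° is -70.6°.
Midpoint longitude = -140.4° + (-70.6°)/2 = -140.4° − 35.3° = -175.7°.
(The naïve average (-140.4 + +149.0)/2 = 4.3° is on the wrong side of the globe.)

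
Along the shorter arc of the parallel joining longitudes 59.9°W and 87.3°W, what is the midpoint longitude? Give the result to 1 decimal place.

Signed shortest Δλ from -59.9° to -87.3° is -27.4°.
Midpoint longitude = -59.9° + (-27.4°)/2 = -59.9° − 13.7° = -73.6°.

73.6°W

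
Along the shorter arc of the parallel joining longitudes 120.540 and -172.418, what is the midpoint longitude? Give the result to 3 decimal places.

+154.061°

Signed shortest Δλ from +120.540° to -172.418° is +67.042°.
Midpoint longitude = +120.540° + (+67.042°)/2 = +120.540° + 33.521° = +154.061°.
(The naïve average (+120.540 + -172.418)/2 = -25.939° is on the wrong side of the globe.)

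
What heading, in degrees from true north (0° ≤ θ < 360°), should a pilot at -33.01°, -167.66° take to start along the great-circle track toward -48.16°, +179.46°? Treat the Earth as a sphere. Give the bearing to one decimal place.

Δλ = 179.46 − -167.66 = 347.12°; wrapped into (−180°, 180°]: -12.88°.
θ = atan2( sin Δλ · cos φ₂ , cos φ₁ · sin φ₂ − sin φ₁ · cos φ₂ · cos Δλ )
  = atan2(-0.14869, -0.27049) = -151.202° → normalised to [0°, 360°): 208.798°.

208.8°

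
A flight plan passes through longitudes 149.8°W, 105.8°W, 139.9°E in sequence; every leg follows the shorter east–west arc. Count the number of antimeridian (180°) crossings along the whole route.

Leg 1: -149.8° → -105.8°, shortest Δλ = 44.0° (east) — does not cross 180°.
Leg 2: -105.8° → +139.9°, shortest Δλ = -114.3° (west) — crosses 180°.
Total crossings: 1.

1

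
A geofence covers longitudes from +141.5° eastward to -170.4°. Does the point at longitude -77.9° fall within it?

No

Band width going east from +141.5° to -170.4°: ((-170.4 − 141.5) mod 360) = 48.1°.
Offset of -77.9° east of the west edge: ((-77.9 − 141.5) mod 360) = 140.6°.
140.6° > 48.1° ⇒ outside.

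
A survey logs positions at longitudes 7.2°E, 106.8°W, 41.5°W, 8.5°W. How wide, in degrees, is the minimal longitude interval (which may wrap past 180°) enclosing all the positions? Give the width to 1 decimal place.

Sort the longitudes: -106.8°, -41.5°, -8.5°, +7.2°.
Eastward gaps between consecutive values (wrapping around): 65.3°, 33.0°, 15.7°, 246.0°.
Largest gap = 246.0° ⇒ minimal covering band is its complement: 360° − 246.0° = 114.0°.
Band runs from -106.8° eastward to +7.2°.

114.0°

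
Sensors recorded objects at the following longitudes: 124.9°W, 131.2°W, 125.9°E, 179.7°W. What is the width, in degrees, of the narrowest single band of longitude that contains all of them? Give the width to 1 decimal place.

Sort the longitudes: -179.7°, -131.2°, -124.9°, +125.9°.
Eastward gaps between consecutive values (wrapping around): 48.5°, 6.3°, 250.8°, 54.4°.
Largest gap = 250.8° ⇒ minimal covering band is its complement: 360° − 250.8° = 109.2°.
Band runs from +125.9° eastward to -124.9°, crossing the antimeridian.

109.2°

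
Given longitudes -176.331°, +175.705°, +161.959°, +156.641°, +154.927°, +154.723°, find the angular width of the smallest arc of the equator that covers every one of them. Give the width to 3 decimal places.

28.946°

Sort the longitudes: -176.331°, +154.723°, +154.927°, +156.641°, +161.959°, +175.705°.
Eastward gaps between consecutive values (wrapping around): 331.054°, 0.204°, 1.714°, 5.318°, 13.746°, 7.964°.
Largest gap = 331.054° ⇒ minimal covering band is its complement: 360° − 331.054° = 28.946°.
Band runs from +154.723° eastward to -176.331°, crossing the antimeridian.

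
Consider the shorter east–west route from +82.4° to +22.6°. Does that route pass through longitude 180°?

No

Signed shortest Δλ = ((22.6 − 82.4 + 180) mod 360) − 180 = -59.8°.
Going west by 59.8° from +82.4° reaches +22.6° without touching 180°.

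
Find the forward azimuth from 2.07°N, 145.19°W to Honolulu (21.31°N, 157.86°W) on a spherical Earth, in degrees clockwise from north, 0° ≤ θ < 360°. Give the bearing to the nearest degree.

Δλ = -157.86 − -145.19 = -12.67°.
θ = atan2( sin Δλ · cos φ₂ , cos φ₁ · sin φ₂ − sin φ₁ · cos φ₂ · cos Δλ )
  = atan2(-0.20434, 0.33035) = -31.739° → normalised to [0°, 360°): 328.261°.

328°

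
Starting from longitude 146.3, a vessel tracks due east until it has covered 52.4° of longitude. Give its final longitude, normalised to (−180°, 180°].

Start at +146.3°; shift +52.4° → +198.7°.
+198.7° lies outside (−180°, 180°]; subtract 360° → -161.3°.

-161.3°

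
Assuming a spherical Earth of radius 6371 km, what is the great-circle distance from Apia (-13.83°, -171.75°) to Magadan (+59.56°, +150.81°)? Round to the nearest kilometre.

Δλ = 150.81 − -171.75 = 322.56°; wrapped into (−180°, 180°]: -37.44°.
Δφ = 59.56 − -13.83 = 73.39°.
a = sin²(Δφ/2) + cos φ₁ · cos φ₂ · sin²(Δλ/2) = 0.407745.
c = 2·atan2(√a, √(1−a)) = 1.38522 rad → d = 6371·c ≈ 8825.26 km.

8825 km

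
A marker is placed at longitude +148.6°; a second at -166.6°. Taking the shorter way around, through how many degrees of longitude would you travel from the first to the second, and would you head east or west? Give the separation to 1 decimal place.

44.8° east

Raw difference: -166.6 − 148.6 = -315.2°.
Normalise into (−180°, 180°]: -315.2° + 360° = 44.8°.
Positive ⇒ the second point lies to the east; separation 44.8°.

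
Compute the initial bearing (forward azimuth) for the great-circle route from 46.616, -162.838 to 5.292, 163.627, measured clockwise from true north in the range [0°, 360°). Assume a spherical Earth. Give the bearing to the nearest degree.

226°

Δλ = 163.627 − -162.838 = 326.465°; wrapped into (−180°, 180°]: -33.535°.
θ = atan2( sin Δλ · cos φ₂ , cos φ₁ · sin φ₂ − sin φ₁ · cos φ₂ · cos Δλ )
  = atan2(-0.55009, -0.53986) = -134.462° → normalised to [0°, 360°): 225.538°.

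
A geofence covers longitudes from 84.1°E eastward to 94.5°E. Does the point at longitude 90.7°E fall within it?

Yes

Band width going east from +84.1° to +94.5°: ((94.5 − 84.1) mod 360) = 10.4°.
Offset of +90.7° east of the west edge: ((90.7 − 84.1) mod 360) = 6.6°.
6.6° ≤ 10.4° ⇒ inside.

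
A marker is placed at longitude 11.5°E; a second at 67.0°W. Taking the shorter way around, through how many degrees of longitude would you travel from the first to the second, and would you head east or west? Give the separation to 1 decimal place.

78.5° west

Raw difference: -67.0 − 11.5 = -78.5°.
Normalise into (−180°, 180°]: -78.5° stays -78.5°.
Negative ⇒ the second point lies to the west; separation 78.5°.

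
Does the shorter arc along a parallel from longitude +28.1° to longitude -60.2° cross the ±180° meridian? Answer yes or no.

Signed shortest Δλ = ((-60.2 − 28.1 + 180) mod 360) − 180 = -88.3°.
Going west by 88.3° from +28.1° reaches -60.2° without touching 180°.

No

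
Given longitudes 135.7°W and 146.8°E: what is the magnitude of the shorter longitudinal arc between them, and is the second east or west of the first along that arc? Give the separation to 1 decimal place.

77.5° west

Raw difference: 146.8 − -135.7 = 282.5°.
Normalise into (−180°, 180°]: 282.5° − 360° = -77.5°.
Negative ⇒ the second point lies to the west; separation 77.5°.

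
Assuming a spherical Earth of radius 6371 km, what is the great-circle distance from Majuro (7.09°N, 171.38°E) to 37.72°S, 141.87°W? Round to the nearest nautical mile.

Δλ = -141.87 − 171.38 = -313.25°; wrapped into (−180°, 180°]: 46.75°.
Δφ = -37.72 − 7.09 = -44.81°.
a = sin²(Δφ/2) + cos φ₁ · cos φ₂ · sin²(Δλ/2) = 0.268836.
c = 2·atan2(√a, √(1−a)) = 1.09018 rad → d = 6371·c ≈ 6945.52 km ≈ 3750.28 nmi.

3750 nmi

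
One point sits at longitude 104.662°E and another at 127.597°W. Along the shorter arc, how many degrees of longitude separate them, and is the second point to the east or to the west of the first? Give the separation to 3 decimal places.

127.741° east

Raw difference: -127.597 − 104.662 = -232.259°.
Normalise into (−180°, 180°]: -232.259° + 360° = 127.741°.
Positive ⇒ the second point lies to the east; separation 127.741°.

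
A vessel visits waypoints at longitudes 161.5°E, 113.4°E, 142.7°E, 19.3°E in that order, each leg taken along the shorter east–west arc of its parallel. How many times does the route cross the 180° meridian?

Leg 1: +161.5° → +113.4°, shortest Δλ = -48.1° (west) — does not cross 180°.
Leg 2: +113.4° → +142.7°, shortest Δλ = 29.3° (east) — does not cross 180°.
Leg 3: +142.7° → +19.3°, shortest Δλ = -123.4° (west) — does not cross 180°.
Total crossings: 0.

0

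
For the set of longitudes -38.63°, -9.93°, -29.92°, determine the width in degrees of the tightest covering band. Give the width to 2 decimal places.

28.70°

Sort the longitudes: -38.63°, -29.92°, -9.93°.
Eastward gaps between consecutive values (wrapping around): 8.71°, 19.99°, 331.30°.
Largest gap = 331.30° ⇒ minimal covering band is its complement: 360° − 331.30° = 28.70°.
Band runs from -38.63° eastward to -9.93°.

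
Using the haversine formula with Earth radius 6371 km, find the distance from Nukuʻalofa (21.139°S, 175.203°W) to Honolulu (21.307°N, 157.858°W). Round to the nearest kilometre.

5082 km

Δλ = -157.858 − -175.203 = 17.345°.
Δφ = 21.307 − -21.139 = 42.446°.
a = sin²(Δφ/2) + cos φ₁ · cos φ₂ · sin²(Δλ/2) = 0.150800.
c = 2·atan2(√a, √(1−a)) = 0.79764 rad → d = 6371·c ≈ 5081.75 km.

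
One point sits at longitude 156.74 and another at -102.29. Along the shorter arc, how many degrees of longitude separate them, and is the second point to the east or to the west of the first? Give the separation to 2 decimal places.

Raw difference: -102.29 − 156.74 = -259.03°.
Normalise into (−180°, 180°]: -259.03° + 360° = 100.97°.
Positive ⇒ the second point lies to the east; separation 100.97°.

100.97° east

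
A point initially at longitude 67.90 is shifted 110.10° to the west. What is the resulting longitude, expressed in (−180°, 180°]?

Start at +67.90°; shift −110.10° → -42.20°.
-42.20° already lies in (−180°, 180°].

-42.20°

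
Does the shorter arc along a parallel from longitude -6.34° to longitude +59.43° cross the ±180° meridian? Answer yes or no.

Signed shortest Δλ = ((59.43 − -6.34 + 180) mod 360) − 180 = 65.77°.
Going east by 65.77° from -6.34° reaches +59.43° without touching 180°.

No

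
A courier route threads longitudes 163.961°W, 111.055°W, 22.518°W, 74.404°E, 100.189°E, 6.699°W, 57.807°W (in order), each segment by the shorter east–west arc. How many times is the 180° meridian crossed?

Leg 1: -163.961° → -111.055°, shortest Δλ = 52.906° (east) — does not cross 180°.
Leg 2: -111.055° → -22.518°, shortest Δλ = 88.537° (east) — does not cross 180°.
Leg 3: -22.518° → +74.404°, shortest Δλ = 96.922° (east) — does not cross 180°.
Leg 4: +74.404° → +100.189°, shortest Δλ = 25.785° (east) — does not cross 180°.
Leg 5: +100.189° → -6.699°, shortest Δλ = -106.888° (west) — does not cross 180°.
Leg 6: -6.699° → -57.807°, shortest Δλ = -51.108° (west) — does not cross 180°.
Total crossings: 0.

0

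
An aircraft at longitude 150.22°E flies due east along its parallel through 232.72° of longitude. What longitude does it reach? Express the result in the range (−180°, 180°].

22.94°E

Start at +150.22°; shift +232.72° → +382.94°.
+382.94° lies outside (−180°, 180°]; subtract 360° → +22.94°.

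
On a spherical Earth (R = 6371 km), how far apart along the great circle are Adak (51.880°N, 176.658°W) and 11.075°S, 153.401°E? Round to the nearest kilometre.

Δλ = 153.401 − -176.658 = 330.059°; wrapped into (−180°, 180°]: -29.941°.
Δφ = -11.075 − 51.880 = -62.955°.
a = sin²(Δφ/2) + cos φ₁ · cos φ₂ · sin²(Δλ/2) = 0.313081.
c = 2·atan2(√a, √(1−a)) = 1.18765 rad → d = 6371·c ≈ 7566.53 km.

7567 km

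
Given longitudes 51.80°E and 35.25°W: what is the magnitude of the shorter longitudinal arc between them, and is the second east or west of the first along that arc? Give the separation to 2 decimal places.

Raw difference: -35.25 − 51.80 = -87.05°.
Normalise into (−180°, 180°]: -87.05° stays -87.05°.
Negative ⇒ the second point lies to the west; separation 87.05°.

87.05° west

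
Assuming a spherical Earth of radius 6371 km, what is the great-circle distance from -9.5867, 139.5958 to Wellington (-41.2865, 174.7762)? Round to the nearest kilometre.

4928 km

Δλ = 174.7762 − 139.5958 = 35.1804°.
Δφ = -41.2865 − -9.5867 = -31.6998°.
a = sin²(Δφ/2) + cos φ₁ · cos φ₂ · sin²(Δλ/2) = 0.142262.
c = 2·atan2(√a, √(1−a)) = 0.77349 rad → d = 6371·c ≈ 4927.90 km.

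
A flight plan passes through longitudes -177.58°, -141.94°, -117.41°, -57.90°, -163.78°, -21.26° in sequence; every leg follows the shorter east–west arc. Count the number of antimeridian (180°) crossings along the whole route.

0

Leg 1: -177.58° → -141.94°, shortest Δλ = 35.64° (east) — does not cross 180°.
Leg 2: -141.94° → -117.41°, shortest Δλ = 24.53° (east) — does not cross 180°.
Leg 3: -117.41° → -57.90°, shortest Δλ = 59.51° (east) — does not cross 180°.
Leg 4: -57.90° → -163.78°, shortest Δλ = -105.88° (west) — does not cross 180°.
Leg 5: -163.78° → -21.26°, shortest Δλ = 142.52° (east) — does not cross 180°.
Total crossings: 0.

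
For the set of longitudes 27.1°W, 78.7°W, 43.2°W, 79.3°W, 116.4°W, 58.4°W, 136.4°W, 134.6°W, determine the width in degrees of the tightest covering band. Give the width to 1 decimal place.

Sort the longitudes: -136.4°, -134.6°, -116.4°, -79.3°, -78.7°, -58.4°, -43.2°, -27.1°.
Eastward gaps between consecutive values (wrapping around): 1.8°, 18.2°, 37.1°, 0.6°, 20.3°, 15.2°, 16.1°, 250.7°.
Largest gap = 250.7° ⇒ minimal covering band is its complement: 360° − 250.7° = 109.3°.
Band runs from -136.4° eastward to -27.1°.

109.3°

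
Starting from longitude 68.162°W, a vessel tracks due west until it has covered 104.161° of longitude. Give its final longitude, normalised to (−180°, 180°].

172.323°W

Start at -68.162°; shift −104.161° → -172.323°.
-172.323° already lies in (−180°, 180°].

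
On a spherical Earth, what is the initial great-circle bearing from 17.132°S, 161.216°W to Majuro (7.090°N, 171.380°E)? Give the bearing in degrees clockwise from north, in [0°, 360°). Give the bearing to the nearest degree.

310°

Δλ = 171.380 − -161.216 = 332.596°; wrapped into (−180°, 180°]: -27.404°.
θ = atan2( sin Δλ · cos φ₂ , cos φ₁ · sin φ₂ − sin φ₁ · cos φ₂ · cos Δλ )
  = atan2(-0.45674, 0.37747) = -50.428° → normalised to [0°, 360°): 309.572°.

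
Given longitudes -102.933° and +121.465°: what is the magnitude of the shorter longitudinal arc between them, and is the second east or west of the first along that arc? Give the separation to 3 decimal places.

135.602° west

Raw difference: 121.465 − -102.933 = 224.398°.
Normalise into (−180°, 180°]: 224.398° − 360° = -135.602°.
Negative ⇒ the second point lies to the west; separation 135.602°.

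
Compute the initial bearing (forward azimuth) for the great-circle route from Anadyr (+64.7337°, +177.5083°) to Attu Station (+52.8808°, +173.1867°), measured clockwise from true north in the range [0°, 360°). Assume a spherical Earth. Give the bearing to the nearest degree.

193°

Δλ = 173.1867 − 177.5083 = -4.3216°.
θ = atan2( sin Δλ · cos φ₂ , cos φ₁ · sin φ₂ − sin φ₁ · cos φ₂ · cos Δλ )
  = atan2(-0.04547, -0.20385) = -167.424° → normalised to [0°, 360°): 192.576°.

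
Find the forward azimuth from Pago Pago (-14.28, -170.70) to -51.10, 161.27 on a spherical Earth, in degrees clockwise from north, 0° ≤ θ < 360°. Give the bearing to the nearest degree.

206°

Δλ = 161.27 − -170.70 = 331.97°; wrapped into (−180°, 180°]: -28.03°.
θ = atan2( sin Δλ · cos φ₂ , cos φ₁ · sin φ₂ − sin φ₁ · cos φ₂ · cos Δλ )
  = atan2(-0.29510, -0.61747) = -154.456° → normalised to [0°, 360°): 205.544°.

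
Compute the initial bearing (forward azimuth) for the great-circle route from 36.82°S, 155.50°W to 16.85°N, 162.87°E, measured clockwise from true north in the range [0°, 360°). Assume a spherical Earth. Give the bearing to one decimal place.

316.1°

Δλ = 162.87 − -155.50 = 318.37°; wrapped into (−180°, 180°]: -41.63°.
θ = atan2( sin Δλ · cos φ₂ , cos φ₁ · sin φ₂ − sin φ₁ · cos φ₂ · cos Δλ )
  = atan2(-0.63580, 0.66076) = -43.897° → normalised to [0°, 360°): 316.103°.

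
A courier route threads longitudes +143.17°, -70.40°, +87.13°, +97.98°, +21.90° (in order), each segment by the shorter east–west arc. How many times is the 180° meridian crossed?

Leg 1: +143.17° → -70.40°, shortest Δλ = 146.43° (east) — crosses 180°.
Leg 2: -70.40° → +87.13°, shortest Δλ = 157.53° (east) — does not cross 180°.
Leg 3: +87.13° → +97.98°, shortest Δλ = 10.85° (east) — does not cross 180°.
Leg 4: +97.98° → +21.90°, shortest Δλ = -76.08° (west) — does not cross 180°.
Total crossings: 1.

1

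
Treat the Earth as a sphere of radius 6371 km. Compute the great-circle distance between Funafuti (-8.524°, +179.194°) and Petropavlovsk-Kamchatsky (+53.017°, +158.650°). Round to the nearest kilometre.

Δλ = 158.650 − 179.194 = -20.544°.
Δφ = 53.017 − -8.524 = 61.541°.
a = sin²(Δφ/2) + cos φ₁ · cos φ₂ · sin²(Δλ/2) = 0.280653.
c = 2·atan2(√a, √(1−a)) = 1.11665 rad → d = 6371·c ≈ 7114.19 km.

7114 km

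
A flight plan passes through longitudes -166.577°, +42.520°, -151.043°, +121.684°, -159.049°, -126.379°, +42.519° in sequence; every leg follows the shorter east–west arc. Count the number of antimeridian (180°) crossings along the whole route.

Leg 1: -166.577° → +42.520°, shortest Δλ = -150.903° (west) — crosses 180°.
Leg 2: +42.520° → -151.043°, shortest Δλ = 166.437° (east) — crosses 180°.
Leg 3: -151.043° → +121.684°, shortest Δλ = -87.273° (west) — crosses 180°.
Leg 4: +121.684° → -159.049°, shortest Δλ = 79.267° (east) — crosses 180°.
Leg 5: -159.049° → -126.379°, shortest Δλ = 32.67° (east) — does not cross 180°.
Leg 6: -126.379° → +42.519°, shortest Δλ = 168.898° (east) — does not cross 180°.
Total crossings: 4.

4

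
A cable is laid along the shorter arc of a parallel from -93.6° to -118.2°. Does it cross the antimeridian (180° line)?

Signed shortest Δλ = ((-118.2 − -93.6 + 180) mod 360) − 180 = -24.6°.
Going west by 24.6° from -93.6° reaches -118.2° without touching 180°.

No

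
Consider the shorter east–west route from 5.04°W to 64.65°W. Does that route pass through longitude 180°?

Signed shortest Δλ = ((-64.65 − -5.04 + 180) mod 360) − 180 = -59.61°.
Going west by 59.61° from -5.04° reaches -64.65° without touching 180°.

No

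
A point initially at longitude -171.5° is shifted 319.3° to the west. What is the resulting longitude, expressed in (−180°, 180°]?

Start at -171.5°; shift −319.3° → -490.8°.
-490.8° lies outside (−180°, 180°]; add 360° → -130.8°.

-130.8°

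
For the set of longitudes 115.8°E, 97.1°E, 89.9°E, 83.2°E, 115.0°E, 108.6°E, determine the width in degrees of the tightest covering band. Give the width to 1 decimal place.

Sort the longitudes: +83.2°, +89.9°, +97.1°, +108.6°, +115.0°, +115.8°.
Eastward gaps between consecutive values (wrapping around): 6.7°, 7.2°, 11.5°, 6.4°, 0.8°, 327.4°.
Largest gap = 327.4° ⇒ minimal covering band is its complement: 360° − 327.4° = 32.6°.
Band runs from +83.2° eastward to +115.8°.

32.6°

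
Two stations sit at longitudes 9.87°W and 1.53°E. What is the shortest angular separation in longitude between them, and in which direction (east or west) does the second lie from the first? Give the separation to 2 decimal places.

Raw difference: 1.53 − -9.87 = 11.4°.
Normalise into (−180°, 180°]: 11.4° stays 11.4°.
Positive ⇒ the second point lies to the east; separation 11.40°.

11.40° east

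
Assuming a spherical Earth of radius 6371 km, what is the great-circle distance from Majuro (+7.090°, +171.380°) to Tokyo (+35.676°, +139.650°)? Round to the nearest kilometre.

Δλ = 139.650 − 171.380 = -31.730°.
Δφ = 35.676 − 7.090 = 28.586°.
a = sin²(Δφ/2) + cos φ₁ · cos φ₂ · sin²(Δλ/2) = 0.121193.
c = 2·atan2(√a, √(1−a)) = 0.71115 rad → d = 6371·c ≈ 4530.71 km.

4531 km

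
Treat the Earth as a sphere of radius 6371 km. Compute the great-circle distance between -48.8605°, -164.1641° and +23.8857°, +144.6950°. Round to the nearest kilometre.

9545 km

Δλ = 144.6950 − -164.1641 = 308.8591°; wrapped into (−180°, 180°]: -51.1409°.
Δφ = 23.8857 − -48.8605 = 72.7462°.
a = sin²(Δφ/2) + cos φ₁ · cos φ₂ · sin²(Δλ/2) = 0.463764.
c = 2·atan2(√a, √(1−a)) = 1.49826 rad → d = 6371·c ≈ 9545.42 km.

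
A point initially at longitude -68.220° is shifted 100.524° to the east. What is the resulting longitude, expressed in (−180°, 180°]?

+32.304°

Start at -68.220°; shift +100.524° → +32.304°.
+32.304° already lies in (−180°, 180°].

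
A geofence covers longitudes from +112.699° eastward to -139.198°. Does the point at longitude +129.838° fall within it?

Band width going east from +112.699° to -139.198°: ((-139.198 − 112.699) mod 360) = 108.103°.
Offset of +129.838° east of the west edge: ((129.838 − 112.699) mod 360) = 17.139°.
17.139° ≤ 108.103° ⇒ inside.

Yes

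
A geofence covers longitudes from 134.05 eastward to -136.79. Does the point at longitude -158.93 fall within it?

Band width going east from +134.05° to -136.79°: ((-136.79 − 134.05) mod 360) = 89.16°.
Offset of -158.93° east of the west edge: ((-158.93 − 134.05) mod 360) = 67.02°.
67.02° ≤ 89.16° ⇒ inside.

Yes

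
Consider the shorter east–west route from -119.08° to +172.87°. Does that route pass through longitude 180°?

Yes

Naïve |172.87 − -119.08| = 291.95° > 180°, so the shorter arc goes the other way round — across 180°.
Signed shortest Δλ = ((172.87 − -119.08 + 180) mod 360) − 180 = -68.05°.
Going west by 68.05° from -119.08° passes through 180° before reaching +172.87°.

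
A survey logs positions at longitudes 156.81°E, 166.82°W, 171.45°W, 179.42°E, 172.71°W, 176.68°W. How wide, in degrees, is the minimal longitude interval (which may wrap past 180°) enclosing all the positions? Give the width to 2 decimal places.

36.37°

Sort the longitudes: -176.68°, -172.71°, -171.45°, -166.82°, +156.81°, +179.42°.
Eastward gaps between consecutive values (wrapping around): 3.97°, 1.26°, 4.63°, 323.63°, 22.61°, 3.90°.
Largest gap = 323.63° ⇒ minimal covering band is its complement: 360° − 323.63° = 36.37°.
Band runs from +156.81° eastward to -166.82°, crossing the antimeridian.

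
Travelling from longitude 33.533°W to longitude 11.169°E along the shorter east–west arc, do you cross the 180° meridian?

Signed shortest Δλ = ((11.169 − -33.533 + 180) mod 360) − 180 = 44.702°.
Going east by 44.702° from -33.533° reaches +11.169° without touching 180°.

No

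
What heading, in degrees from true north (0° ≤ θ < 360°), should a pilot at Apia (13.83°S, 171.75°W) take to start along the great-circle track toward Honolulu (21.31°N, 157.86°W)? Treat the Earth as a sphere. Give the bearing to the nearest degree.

Δλ = -157.86 − -171.75 = 13.89°.
θ = atan2( sin Δλ · cos φ₂ , cos φ₁ · sin φ₂ − sin φ₁ · cos φ₂ · cos Δλ )
  = atan2(0.22365, 0.56906) = 21.455° → normalised to [0°, 360°): 21.455°.

21°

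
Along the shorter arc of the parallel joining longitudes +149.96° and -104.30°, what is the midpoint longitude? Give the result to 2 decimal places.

Signed shortest Δλ from +149.96° to -104.30° is +105.74°.
Midpoint longitude = +149.96° + (+105.74°)/2 = +149.96° + 52.87° = +202.83°.
Normalise into (−180°, 180°]: -157.17°.
(The naïve average (+149.96 + -104.30)/2 = 22.83° is on the wrong side of the globe.)

-157.17°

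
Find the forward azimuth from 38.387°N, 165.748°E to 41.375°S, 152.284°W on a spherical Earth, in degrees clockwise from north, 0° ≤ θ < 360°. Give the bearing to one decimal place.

Δλ = -152.284 − 165.748 = -318.032°; wrapped into (−180°, 180°]: 41.968°.
θ = atan2( sin Δλ · cos φ₂ , cos φ₁ · sin φ₂ − sin φ₁ · cos φ₂ · cos Δλ )
  = atan2(0.50180, -0.86456) = 149.869° → normalised to [0°, 360°): 149.869°.

149.9°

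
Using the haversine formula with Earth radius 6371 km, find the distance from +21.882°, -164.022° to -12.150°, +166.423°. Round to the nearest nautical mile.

Δλ = 166.423 − -164.022 = 330.445°; wrapped into (−180°, 180°]: -29.555°.
Δφ = -12.150 − 21.882 = -34.032°.
a = sin²(Δφ/2) + cos φ₁ · cos φ₂ · sin²(Δλ/2) = 0.144657.
c = 2·atan2(√a, √(1−a)) = 0.78032 rad → d = 6371·c ≈ 4971.43 km ≈ 2684.36 nmi.

2684 nmi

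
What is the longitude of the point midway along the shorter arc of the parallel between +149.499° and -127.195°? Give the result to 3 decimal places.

-168.848°

Signed shortest Δλ from +149.499° to -127.195° is +83.306°.
Midpoint longitude = +149.499° + (+83.306°)/2 = +149.499° + 41.653° = +191.152°.
Normalise into (−180°, 180°]: -168.848°.
(The naïve average (+149.499 + -127.195)/2 = 11.152° is on the wrong side of the globe.)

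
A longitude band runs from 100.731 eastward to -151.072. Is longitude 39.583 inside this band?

No

Band width going east from +100.731° to -151.072°: ((-151.072 − 100.731) mod 360) = 108.197°.
Offset of +39.583° east of the west edge: ((39.583 − 100.731) mod 360) = 298.852°.
298.852° > 108.197° ⇒ outside.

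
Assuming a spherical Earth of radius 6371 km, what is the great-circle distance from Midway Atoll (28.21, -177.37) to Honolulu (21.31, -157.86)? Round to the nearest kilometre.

Δλ = -157.86 − -177.37 = 19.51°.
Δφ = 21.31 − 28.21 = -6.90°.
a = sin²(Δφ/2) + cos φ₁ · cos φ₂ · sin²(Δλ/2) = 0.027190.
c = 2·atan2(√a, √(1−a)) = 0.33130 rad → d = 6371·c ≈ 2110.72 km.

2111 km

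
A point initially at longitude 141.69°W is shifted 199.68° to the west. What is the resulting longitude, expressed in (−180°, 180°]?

Start at -141.69°; shift −199.68° → -341.37°.
-341.37° lies outside (−180°, 180°]; add 360° → +18.63°.

18.63°E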